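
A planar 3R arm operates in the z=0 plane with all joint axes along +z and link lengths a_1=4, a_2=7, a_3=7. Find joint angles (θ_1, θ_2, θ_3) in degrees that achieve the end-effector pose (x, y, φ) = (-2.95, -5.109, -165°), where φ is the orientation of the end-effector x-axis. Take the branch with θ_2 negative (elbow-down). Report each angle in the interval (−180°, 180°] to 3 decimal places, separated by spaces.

60.004 -135.004 -90.000

wrist centre = target − a_3·(cos φ, sin φ) = (3.8115, -3.2973)
cos θ_2 = (25.3994−4²−7²)/(2·4·7) = -0.7072; θ_2 = -135.0039° (elbow-down)
β = atan2(-3.2973,3.8115) = -40.8627°; ψ = atan2(-4.9494,-0.9501) = -100.8662°
θ_1 = β − ψ = 60.0035°
θ_3 = φ − θ_1 − θ_2 = -89.9997° (wrapped to (-180°,180°])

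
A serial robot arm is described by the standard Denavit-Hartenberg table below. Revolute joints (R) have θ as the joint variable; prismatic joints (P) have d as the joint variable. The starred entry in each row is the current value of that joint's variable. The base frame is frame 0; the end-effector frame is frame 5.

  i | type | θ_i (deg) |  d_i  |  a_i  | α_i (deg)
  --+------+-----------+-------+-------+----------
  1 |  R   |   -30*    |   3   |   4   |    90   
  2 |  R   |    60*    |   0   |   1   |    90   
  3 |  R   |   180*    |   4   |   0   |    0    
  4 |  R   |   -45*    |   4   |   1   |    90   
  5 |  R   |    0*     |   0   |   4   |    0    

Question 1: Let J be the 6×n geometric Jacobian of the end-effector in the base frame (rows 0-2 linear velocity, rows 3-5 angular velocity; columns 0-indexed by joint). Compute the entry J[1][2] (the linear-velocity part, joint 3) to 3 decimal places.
3.946

axis z_2 = (0.7500,-0.4330,-0.5000); lever o_n−o_2 = (2.7013,-5.6421,-7.0619)
cross product → J_v[:, 2] = (0.2368,3.9457,-3.0619)
J_ω[:, 2] = z_2
entry J[1][2] = 3.9457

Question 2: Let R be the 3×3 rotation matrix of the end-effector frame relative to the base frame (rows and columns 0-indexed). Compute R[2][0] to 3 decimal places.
End-effector x-axis (col 0 of R) = (-0.6597,-0.4356,-0.6124)
R[2][0] = -0.6124

-0.612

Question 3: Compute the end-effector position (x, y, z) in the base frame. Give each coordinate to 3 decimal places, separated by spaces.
6.598 -7.892 -3.196

after link 1: o_1 = (3.4641, -2.0000, 3.0000)
after link 2: o_2 = (3.8971, -2.2500, 3.8660)
after link 3: o_3 = (6.8971, -3.9821, 1.8660)
after link 4: o_4 = (9.2374, -6.1497, -0.7463)
after link 5: o_5 = (6.5984, -7.8921, -3.1958)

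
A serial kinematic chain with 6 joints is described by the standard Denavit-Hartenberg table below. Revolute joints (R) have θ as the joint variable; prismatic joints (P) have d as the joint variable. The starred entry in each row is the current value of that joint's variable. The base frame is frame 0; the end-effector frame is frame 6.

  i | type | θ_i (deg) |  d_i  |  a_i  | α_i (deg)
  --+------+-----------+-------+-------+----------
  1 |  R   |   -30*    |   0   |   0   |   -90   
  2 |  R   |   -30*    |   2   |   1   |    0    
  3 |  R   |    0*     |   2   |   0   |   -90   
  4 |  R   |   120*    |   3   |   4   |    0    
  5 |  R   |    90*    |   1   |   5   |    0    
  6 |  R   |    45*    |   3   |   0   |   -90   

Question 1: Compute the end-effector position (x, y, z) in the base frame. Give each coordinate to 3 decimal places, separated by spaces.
after link 1: o_1 = (0.0000, 0.0000, 0.0000)
after link 2: o_2 = (1.7500, 1.2990, 0.5000)
after link 3: o_3 = (2.7500, 3.0311, 0.5000)
after link 4: o_4 = (0.8170, 0.1471, -3.0981)
after link 5: o_5 = (-0.7476, 3.9372, -6.1292)
after link 6: o_6 = (0.5514, 3.1872, -8.7272)

0.551 3.187 -8.727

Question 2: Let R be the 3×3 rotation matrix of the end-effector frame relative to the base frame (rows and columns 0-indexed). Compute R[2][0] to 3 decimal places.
-0.129

End-effector x-axis (col 0 of R) = (0.2888,0.9486,-0.1294)
R[2][0] = -0.1294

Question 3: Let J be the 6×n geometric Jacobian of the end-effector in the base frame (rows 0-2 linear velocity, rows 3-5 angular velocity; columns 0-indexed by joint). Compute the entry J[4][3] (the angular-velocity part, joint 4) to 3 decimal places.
-0.250

axis z_3 = (0.4330,-0.2500,-0.8660); lever o_n−o_3 = (-2.1986,0.1561,-9.2272)
cross product → J_v[:, 3] = (2.4420,5.8995,-0.4821)
J_ω[:, 3] = z_3
entry J[4][3] = -0.2500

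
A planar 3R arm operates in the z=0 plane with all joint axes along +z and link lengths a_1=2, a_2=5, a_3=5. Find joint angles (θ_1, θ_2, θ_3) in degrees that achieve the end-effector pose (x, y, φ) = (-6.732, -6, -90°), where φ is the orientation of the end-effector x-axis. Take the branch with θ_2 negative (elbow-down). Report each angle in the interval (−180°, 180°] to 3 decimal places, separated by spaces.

-149.997 -30.004 90.001

wrist centre = target − a_3·(cos φ, sin φ) = (-6.7320, -1.0000)
cos θ_2 = (46.3198−2²−5²)/(2·2·5) = 0.8660; θ_2 = -30.0039° (elbow-down)
β = atan2(-1.0000,-6.7320) = -171.5508°; ψ = atan2(-2.5003,6.3300) = -21.5537°
θ_1 = β − ψ = -149.9971°
θ_3 = φ − θ_1 − θ_2 = 90.0010° (wrapped to (-180°,180°])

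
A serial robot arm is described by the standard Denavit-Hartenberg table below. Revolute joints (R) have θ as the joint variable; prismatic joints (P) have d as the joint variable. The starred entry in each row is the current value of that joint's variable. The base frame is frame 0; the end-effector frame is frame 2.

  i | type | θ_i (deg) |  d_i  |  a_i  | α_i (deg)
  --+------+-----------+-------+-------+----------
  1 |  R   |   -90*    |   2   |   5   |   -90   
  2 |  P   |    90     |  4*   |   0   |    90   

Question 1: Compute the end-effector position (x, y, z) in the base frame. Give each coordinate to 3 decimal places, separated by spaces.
after link 1: o_1 = (0.0000, -5.0000, 2.0000)
after link 2: o_2 = (4.0000, -5.0000, 2.0000)

4.000 -5.000 2.000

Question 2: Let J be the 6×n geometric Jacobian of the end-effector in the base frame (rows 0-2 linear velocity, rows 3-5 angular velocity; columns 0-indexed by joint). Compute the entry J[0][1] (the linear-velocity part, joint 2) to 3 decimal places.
1.000

prismatic axis z_1 = (1.0000,0.0000,0.0000)
J_v[:, 1] = z_1; J_ω[:, 1] = (0,0,0)
entry J[0][1] = 1.0000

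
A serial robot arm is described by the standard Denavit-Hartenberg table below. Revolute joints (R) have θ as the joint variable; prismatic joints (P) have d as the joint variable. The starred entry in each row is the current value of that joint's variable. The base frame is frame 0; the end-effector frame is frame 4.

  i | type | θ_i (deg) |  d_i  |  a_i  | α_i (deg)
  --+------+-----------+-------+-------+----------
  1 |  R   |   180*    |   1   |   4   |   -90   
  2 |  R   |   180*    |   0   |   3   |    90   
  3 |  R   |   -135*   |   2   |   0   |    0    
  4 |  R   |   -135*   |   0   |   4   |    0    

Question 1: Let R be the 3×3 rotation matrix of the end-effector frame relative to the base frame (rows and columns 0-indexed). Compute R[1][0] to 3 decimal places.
End-effector x-axis (col 0 of R) = (-0.0000,-1.0000,0.0000)
R[1][0] = -1.0000

-1.000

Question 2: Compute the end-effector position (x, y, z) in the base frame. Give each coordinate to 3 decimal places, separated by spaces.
-1.000 -4.000 -1.000

after link 1: o_1 = (-4.0000, 0.0000, 1.0000)
after link 2: o_2 = (-1.0000, 0.0000, 1.0000)
after link 3: o_3 = (-1.0000, -0.0000, -1.0000)
after link 4: o_4 = (-1.0000, -4.0000, -1.0000)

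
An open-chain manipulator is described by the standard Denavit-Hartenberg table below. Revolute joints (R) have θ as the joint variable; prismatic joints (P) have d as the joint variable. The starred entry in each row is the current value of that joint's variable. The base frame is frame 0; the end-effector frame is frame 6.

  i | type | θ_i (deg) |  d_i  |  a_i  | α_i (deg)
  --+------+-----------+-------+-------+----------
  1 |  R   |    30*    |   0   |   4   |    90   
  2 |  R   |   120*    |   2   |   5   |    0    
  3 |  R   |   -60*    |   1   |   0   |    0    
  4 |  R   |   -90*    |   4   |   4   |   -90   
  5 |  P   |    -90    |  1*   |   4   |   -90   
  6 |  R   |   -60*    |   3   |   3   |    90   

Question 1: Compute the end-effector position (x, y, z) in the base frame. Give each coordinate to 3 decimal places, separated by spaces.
after link 1: o_1 = (3.4641, 2.0000, 0.0000)
after link 2: o_2 = (2.2990, -0.9821, 4.3301)
after link 3: o_3 = (2.7990, -1.8481, 4.3301)
after link 4: o_4 = (7.7990, -3.5801, 2.3301)
after link 5: o_5 = (10.2321, -6.7942, 3.1962)
after link 6: o_6 = (14.3571, -6.1447, 3.9462)

14.357 -6.145 3.946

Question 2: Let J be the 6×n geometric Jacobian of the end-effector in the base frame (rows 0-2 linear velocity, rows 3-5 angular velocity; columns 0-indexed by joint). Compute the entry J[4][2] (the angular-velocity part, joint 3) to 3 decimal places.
-0.866

axis z_2 = (0.5000,-0.8660,0.0000); lever o_n−o_2 = (12.0580,-5.1627,-0.3840)
cross product → J_v[:, 2] = (0.3325,0.1920,7.8612)
J_ω[:, 2] = z_2
entry J[4][2] = -0.8660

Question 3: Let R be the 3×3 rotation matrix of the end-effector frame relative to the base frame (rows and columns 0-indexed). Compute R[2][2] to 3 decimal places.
End-effector z-axis (col 2 of R) = (-0.2165,0.8750,0.4330)
R[2][2] = 0.4330

0.433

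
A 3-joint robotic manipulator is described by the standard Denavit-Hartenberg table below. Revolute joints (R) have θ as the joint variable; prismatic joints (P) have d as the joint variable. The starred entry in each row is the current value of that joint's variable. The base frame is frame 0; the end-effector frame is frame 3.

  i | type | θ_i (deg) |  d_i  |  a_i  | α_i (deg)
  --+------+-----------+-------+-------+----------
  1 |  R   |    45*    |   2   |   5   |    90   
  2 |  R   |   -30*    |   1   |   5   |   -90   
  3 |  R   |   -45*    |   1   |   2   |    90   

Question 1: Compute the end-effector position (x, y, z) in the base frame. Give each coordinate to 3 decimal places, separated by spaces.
9.524 6.110 -0.341

after link 1: o_1 = (3.5355, 3.5355, 2.0000)
after link 2: o_2 = (7.3045, 5.8903, -0.5000)
after link 3: o_3 = (9.5241, 6.1099, -0.3411)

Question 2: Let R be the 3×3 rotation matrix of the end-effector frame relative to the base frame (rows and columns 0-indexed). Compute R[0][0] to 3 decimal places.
0.933

End-effector x-axis (col 0 of R) = (0.9330,-0.0670,-0.3536)
R[0][0] = 0.9330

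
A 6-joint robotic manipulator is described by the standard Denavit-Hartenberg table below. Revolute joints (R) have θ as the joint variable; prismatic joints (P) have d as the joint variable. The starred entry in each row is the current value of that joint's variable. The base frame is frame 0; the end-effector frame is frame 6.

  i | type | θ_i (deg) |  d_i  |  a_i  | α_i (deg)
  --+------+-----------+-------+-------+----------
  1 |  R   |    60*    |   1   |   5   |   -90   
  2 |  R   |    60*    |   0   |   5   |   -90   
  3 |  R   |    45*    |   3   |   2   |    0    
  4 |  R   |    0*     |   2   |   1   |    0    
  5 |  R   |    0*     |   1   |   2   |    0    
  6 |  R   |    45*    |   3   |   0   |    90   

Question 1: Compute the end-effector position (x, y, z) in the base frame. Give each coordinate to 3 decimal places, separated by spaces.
after link 1: o_1 = (2.5000, 4.3301, 1.0000)
after link 2: o_2 = (3.7500, 6.4952, -3.3301)
after link 3: o_3 = (4.0293, 4.1505, -6.0549)
after link 4: o_4 = (3.9524, 2.6031, -7.6672)
after link 5: o_5 = (5.0977, 1.7584, -9.3920)
after link 6: o_6 = (3.7986, -0.4916, -10.8920)

3.799 -0.492 -10.892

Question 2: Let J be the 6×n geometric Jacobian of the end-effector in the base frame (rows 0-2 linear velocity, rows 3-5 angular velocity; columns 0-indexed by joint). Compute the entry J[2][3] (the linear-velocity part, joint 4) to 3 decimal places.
1.837

axis z_3 = (-0.4330,-0.7500,-0.5000); lever o_n−o_3 = (-0.2306,-4.6421,-4.8371)
cross product → J_v[:, 3] = (1.3068,-1.9792,1.8371)
J_ω[:, 3] = z_3
entry J[2][3] = 1.8371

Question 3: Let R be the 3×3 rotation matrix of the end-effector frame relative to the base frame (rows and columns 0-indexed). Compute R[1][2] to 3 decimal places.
0.433

End-effector z-axis (col 2 of R) = (0.2500,0.4330,-0.8660)
R[1][2] = 0.4330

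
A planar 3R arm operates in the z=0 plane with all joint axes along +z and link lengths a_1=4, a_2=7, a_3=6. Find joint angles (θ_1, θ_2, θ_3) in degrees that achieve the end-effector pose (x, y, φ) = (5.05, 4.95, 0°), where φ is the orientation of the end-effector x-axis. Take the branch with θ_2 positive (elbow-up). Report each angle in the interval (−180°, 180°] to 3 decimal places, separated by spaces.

wrist centre = target − a_3·(cos φ, sin φ) = (-0.9500, 4.9500)
cos θ_2 = (25.4050−4²−7²)/(2·4·7) = -0.7071; θ_2 = 134.9957° (elbow-up)
β = atan2(4.9500,-0.9500) = 100.8641°; ψ = atan2(4.9501,-0.9494) = 100.8568°
θ_1 = β − ψ = 0.0072°
θ_3 = φ − θ_1 − θ_2 = -135.0029° (wrapped to (-180°,180°])

0.007 134.996 -135.003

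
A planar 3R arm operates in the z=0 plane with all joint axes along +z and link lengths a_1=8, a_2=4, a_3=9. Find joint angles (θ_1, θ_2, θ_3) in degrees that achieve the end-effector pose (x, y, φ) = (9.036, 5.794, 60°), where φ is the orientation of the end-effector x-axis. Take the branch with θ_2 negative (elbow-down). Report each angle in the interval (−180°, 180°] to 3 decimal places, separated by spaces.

wrist centre = target − a_3·(cos φ, sin φ) = (4.5360, -2.0002)
cos θ_2 = (24.5762−8²−4²)/(2·8·4) = -0.8660; θ_2 = -149.9967° (elbow-down)
β = atan2(-2.0002,4.5360) = -23.7959°; ψ = atan2(-2.0002,4.5360) = -23.7955°
θ_1 = β − ψ = -0.0004°
θ_3 = φ − θ_1 − θ_2 = -150.0029° (wrapped to (-180°,180°])

-0.000 -149.997 -150.003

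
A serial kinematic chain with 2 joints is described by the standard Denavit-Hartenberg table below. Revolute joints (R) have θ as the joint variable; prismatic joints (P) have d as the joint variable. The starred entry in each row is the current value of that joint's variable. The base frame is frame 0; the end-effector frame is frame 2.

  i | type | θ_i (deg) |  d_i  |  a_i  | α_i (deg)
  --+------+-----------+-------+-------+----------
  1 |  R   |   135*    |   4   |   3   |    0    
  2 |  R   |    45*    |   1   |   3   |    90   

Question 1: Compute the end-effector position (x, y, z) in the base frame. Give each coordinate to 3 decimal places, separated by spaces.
after link 1: o_1 = (-2.1213, 2.1213, 4.0000)
after link 2: o_2 = (-5.1213, 2.1213, 5.0000)

-5.121 2.121 5.000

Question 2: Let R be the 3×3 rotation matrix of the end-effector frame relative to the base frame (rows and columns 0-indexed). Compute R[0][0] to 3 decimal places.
End-effector x-axis (col 0 of R) = (-1.0000,0.0000,0.0000)
R[0][0] = -1.0000

-1.000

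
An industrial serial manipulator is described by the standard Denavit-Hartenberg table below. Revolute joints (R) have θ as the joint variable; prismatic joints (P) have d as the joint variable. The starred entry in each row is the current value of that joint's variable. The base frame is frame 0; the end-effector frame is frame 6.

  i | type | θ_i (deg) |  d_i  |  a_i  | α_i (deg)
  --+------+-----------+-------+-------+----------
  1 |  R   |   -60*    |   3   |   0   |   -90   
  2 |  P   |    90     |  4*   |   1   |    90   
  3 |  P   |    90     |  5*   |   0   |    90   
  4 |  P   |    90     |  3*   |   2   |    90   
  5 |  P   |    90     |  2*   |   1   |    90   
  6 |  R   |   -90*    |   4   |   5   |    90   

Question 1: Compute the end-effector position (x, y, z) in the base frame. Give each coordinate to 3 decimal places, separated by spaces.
6.366 -9.026 -2.000

after link 1: o_1 = (0.0000, 0.0000, 3.0000)
after link 2: o_2 = (3.4641, 2.0000, 2.0000)
after link 3: o_3 = (5.9641, -2.3301, 2.0000)
after link 4: o_4 = (6.9641, -4.0622, -1.0000)
after link 5: o_5 = (8.6962, -3.0622, -2.0000)
after link 6: o_6 = (6.3660, -9.0263, -2.0000)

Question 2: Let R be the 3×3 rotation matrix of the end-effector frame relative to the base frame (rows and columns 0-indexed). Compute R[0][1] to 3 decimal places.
End-effector y-axis (col 1 of R) = (0.5000,-0.8660,0.0000)
R[0][1] = 0.5000

0.500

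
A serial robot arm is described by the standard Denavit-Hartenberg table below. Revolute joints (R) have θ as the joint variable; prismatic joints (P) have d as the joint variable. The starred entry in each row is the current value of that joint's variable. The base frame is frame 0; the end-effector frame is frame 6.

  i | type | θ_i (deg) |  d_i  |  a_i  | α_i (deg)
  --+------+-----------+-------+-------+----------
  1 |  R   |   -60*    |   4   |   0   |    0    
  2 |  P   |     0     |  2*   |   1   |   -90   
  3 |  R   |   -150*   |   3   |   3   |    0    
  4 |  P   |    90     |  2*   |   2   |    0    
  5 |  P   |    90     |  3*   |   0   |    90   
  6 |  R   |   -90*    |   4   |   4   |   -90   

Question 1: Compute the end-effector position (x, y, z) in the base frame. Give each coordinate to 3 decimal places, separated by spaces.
4.165 0.786 12.696

after link 1: o_1 = (0.0000, 0.0000, 4.0000)
after link 2: o_2 = (0.5000, -0.8660, 6.0000)
after link 3: o_3 = (1.7990, 2.8840, 7.5000)
after link 4: o_4 = (4.0311, 3.0179, 9.2321)
after link 5: o_5 = (6.6292, 4.5179, 9.2321)
after link 6: o_6 = (4.1651, 0.7859, 12.6962)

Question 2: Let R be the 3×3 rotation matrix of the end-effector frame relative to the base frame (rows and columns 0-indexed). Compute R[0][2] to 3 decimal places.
0.433

End-effector z-axis (col 2 of R) = (0.4330,-0.7500,-0.5000)
R[0][2] = 0.4330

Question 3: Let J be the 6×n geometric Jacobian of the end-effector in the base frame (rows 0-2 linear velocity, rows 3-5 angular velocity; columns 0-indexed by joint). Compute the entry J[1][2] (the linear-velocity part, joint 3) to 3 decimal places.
-5.799

axis z_2 = (0.8660,0.5000,0.0000); lever o_n−o_2 = (3.6651,1.6519,6.6962)
cross product → J_v[:, 2] = (3.3481,-5.7990,-0.4019)
J_ω[:, 2] = z_2
entry J[1][2] = -5.7990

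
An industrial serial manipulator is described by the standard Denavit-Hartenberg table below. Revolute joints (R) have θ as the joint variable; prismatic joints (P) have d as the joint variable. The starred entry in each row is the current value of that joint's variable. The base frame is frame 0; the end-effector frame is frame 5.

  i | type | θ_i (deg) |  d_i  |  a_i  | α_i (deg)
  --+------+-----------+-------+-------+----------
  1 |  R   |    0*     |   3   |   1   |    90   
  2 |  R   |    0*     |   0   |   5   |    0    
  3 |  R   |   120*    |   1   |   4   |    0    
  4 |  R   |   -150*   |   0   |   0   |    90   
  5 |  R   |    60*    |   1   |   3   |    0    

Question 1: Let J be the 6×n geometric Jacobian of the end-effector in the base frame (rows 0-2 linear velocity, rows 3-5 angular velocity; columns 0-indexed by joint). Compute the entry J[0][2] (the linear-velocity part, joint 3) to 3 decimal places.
-1.848

axis z_2 = (0.0000,-1.0000,0.0000); lever o_n−o_2 = (-1.2010,-3.5981,1.8481)
cross product → J_v[:, 2] = (-1.8481,-0.0000,-1.2010)
J_ω[:, 2] = z_2
entry J[0][2] = -1.8481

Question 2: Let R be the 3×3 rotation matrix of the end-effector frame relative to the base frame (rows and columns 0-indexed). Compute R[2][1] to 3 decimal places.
End-effector y-axis (col 1 of R) = (-0.7500,-0.5000,0.4330)
R[2][1] = 0.4330

0.433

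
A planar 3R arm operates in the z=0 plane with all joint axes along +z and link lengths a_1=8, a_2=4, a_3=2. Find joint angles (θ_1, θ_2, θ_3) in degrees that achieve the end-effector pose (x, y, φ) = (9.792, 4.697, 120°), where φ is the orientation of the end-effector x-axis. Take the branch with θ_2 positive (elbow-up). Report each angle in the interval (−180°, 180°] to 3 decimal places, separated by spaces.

wrist centre = target − a_3·(cos φ, sin φ) = (10.7920, 2.9649)
cos θ_2 = (125.2582−8²−4²)/(2·8·4) = 0.7072; θ_2 = 44.9958° (elbow-up)
β = atan2(2.9649,10.7920) = 15.3622°; ψ = atan2(2.8282,10.8286) = 14.6375°
θ_1 = β − ψ = 0.7247°
θ_3 = φ − θ_1 − θ_2 = 74.2796° (wrapped to (-180°,180°])

0.725 44.996 74.280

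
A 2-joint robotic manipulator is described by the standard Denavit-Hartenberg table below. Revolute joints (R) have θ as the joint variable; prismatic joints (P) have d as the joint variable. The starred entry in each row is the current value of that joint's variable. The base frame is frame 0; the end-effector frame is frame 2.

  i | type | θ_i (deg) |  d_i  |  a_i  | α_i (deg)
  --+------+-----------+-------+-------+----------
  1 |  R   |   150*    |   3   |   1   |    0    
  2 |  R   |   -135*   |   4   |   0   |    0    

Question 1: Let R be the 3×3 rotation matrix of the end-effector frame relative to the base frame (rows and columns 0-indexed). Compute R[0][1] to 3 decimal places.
-0.259

End-effector y-axis (col 1 of R) = (-0.2588,0.9659,0.0000)
R[0][1] = -0.2588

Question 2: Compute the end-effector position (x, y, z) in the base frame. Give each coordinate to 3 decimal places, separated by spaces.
-0.866 0.500 7.000

after link 1: o_1 = (-0.8660, 0.5000, 3.0000)
after link 2: o_2 = (-0.8660, 0.5000, 7.0000)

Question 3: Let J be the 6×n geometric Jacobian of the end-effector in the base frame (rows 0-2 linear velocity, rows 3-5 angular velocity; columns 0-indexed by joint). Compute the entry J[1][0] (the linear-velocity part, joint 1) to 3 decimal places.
-0.866

axis z_0 = ẑ; lever o_n−o_0 = (-0.8660,0.5000,7.0000)
cross product → J_v[:, 0] = (-0.5000,-0.8660,0.0000)
J_ω[:, 0] = z_0
entry J[1][0] = -0.8660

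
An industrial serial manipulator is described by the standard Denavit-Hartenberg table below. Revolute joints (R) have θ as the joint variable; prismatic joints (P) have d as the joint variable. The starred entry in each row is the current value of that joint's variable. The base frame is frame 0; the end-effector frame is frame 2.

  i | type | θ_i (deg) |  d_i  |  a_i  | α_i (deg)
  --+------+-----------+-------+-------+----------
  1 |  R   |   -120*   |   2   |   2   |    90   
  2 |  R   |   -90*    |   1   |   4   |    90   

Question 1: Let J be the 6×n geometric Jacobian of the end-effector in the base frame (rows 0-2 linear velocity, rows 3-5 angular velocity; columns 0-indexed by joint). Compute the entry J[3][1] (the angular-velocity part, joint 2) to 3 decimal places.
axis z_1 = (-0.8660,0.5000,0.0000); lever o_n−o_1 = (-0.8660,0.5000,-4.0000)
cross product → J_v[:, 1] = (-2.0000,-3.4641,0.0000)
J_ω[:, 1] = z_1
entry J[3][1] = -0.8660

-0.866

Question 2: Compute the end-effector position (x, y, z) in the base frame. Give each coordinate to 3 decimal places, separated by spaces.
-1.866 -1.232 -2.000

after link 1: o_1 = (-1.0000, -1.7321, 2.0000)
after link 2: o_2 = (-1.8660, -1.2321, -2.0000)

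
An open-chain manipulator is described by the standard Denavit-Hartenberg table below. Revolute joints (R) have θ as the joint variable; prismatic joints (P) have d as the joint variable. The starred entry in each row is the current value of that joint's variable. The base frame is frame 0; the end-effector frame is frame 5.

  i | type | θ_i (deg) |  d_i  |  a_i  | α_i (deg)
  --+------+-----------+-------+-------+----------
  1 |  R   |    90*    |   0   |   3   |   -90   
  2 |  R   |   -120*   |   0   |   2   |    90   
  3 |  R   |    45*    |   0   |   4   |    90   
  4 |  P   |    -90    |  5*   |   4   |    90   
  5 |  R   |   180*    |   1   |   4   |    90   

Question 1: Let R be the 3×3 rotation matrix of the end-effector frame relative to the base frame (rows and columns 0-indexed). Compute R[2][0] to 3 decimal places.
End-effector x-axis (col 0 of R) = (-0.0000,-0.8660,-0.5000)
R[2][0] = -0.5000

-0.500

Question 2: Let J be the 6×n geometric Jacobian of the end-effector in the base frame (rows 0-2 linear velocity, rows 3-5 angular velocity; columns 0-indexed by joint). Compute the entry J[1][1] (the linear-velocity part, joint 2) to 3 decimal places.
axis z_1 = (-1.0000,0.0000,0.0000); lever o_n−o_1 = (1.4142,-3.8284,6.6310)
cross product → J_v[:, 1] = (0.0000,6.6310,3.8284)
J_ω[:, 1] = z_1
entry J[1][1] = 6.6310

6.631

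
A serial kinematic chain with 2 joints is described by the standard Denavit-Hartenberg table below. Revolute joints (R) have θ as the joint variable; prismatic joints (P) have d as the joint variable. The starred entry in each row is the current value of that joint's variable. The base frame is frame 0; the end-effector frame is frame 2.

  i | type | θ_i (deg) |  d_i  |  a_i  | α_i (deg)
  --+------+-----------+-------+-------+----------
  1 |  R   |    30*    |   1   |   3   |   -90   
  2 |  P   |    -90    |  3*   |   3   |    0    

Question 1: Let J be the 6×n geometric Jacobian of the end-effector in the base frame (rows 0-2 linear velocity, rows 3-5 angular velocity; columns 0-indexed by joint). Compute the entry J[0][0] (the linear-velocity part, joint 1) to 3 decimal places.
-4.098

axis z_0 = ẑ; lever o_n−o_0 = (1.0981,4.0981,4.0000)
cross product → J_v[:, 0] = (-4.0981,1.0981,0.0000)
J_ω[:, 0] = z_0
entry J[0][0] = -4.0981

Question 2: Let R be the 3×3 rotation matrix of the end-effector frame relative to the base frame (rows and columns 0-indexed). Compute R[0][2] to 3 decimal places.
-0.500

End-effector z-axis (col 2 of R) = (-0.5000,0.8660,0.0000)
R[0][2] = -0.5000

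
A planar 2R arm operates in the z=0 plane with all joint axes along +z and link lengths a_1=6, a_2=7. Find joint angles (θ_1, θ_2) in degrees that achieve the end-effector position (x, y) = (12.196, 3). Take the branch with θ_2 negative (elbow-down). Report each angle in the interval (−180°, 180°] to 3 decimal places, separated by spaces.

30.003 -30.005

cos θ_2 = (157.7424−6²−7²)/(2·6·7) = 0.8660; θ_2 = -30.0051° (elbow-down)
β = atan2(3.0000,12.1960) = 13.8194°; ψ = atan2(-3.5005,12.0619) = -16.1835°
θ_1 = β − ψ = 30.0029°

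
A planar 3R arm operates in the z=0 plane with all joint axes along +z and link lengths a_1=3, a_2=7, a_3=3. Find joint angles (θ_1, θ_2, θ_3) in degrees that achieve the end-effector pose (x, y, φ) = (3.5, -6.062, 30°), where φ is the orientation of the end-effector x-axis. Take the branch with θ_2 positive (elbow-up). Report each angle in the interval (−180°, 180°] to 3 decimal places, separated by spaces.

wrist centre = target − a_3·(cos φ, sin φ) = (0.9019, -7.5620)
cos θ_2 = (57.9973−3²−7²)/(2·3·7) = -0.0001; θ_2 = 90.0037° (elbow-up)
β = atan2(-7.5620,0.9019) = -83.1984°; ψ = atan2(7.0000,2.9996) = 66.8045°
θ_1 = β − ψ = -150.0029°
θ_3 = φ − θ_1 − θ_2 = 89.9993° (wrapped to (-180°,180°])

-150.003 90.004 89.999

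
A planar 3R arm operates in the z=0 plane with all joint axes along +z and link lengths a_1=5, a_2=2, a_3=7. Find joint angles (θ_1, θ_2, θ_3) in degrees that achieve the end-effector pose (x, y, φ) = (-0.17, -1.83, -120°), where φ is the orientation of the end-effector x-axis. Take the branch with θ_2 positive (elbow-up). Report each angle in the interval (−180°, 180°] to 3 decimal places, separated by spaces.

wrist centre = target − a_3·(cos φ, sin φ) = (3.3300, 4.2322)
cos θ_2 = (29.0002−5²−2²)/(2·5·2) = 0.0000; θ_2 = 89.9993° (elbow-up)
β = atan2(4.2322,3.3300) = 51.8033°; ψ = atan2(2.0000,5.0000) = 21.8013°
θ_1 = β − ψ = 30.0020°
θ_3 = φ − θ_1 − θ_2 = 119.9987° (wrapped to (-180°,180°])

30.002 89.999 119.999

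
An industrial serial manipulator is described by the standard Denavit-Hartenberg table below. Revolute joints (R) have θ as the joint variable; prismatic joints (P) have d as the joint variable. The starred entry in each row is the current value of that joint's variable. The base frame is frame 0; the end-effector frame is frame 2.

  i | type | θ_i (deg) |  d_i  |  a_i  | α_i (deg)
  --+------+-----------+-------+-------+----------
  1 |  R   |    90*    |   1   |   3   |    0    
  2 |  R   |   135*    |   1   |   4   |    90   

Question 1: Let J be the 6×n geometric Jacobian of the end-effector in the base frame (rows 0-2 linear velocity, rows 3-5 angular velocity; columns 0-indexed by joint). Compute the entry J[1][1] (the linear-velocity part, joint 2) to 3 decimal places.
axis z_1 = (0.0000,0.0000,1.0000); lever o_n−o_1 = (-2.8284,-2.8284,1.0000)
cross product → J_v[:, 1] = (2.8284,-2.8284,0.0000)
J_ω[:, 1] = z_1
entry J[1][1] = -2.8284

-2.828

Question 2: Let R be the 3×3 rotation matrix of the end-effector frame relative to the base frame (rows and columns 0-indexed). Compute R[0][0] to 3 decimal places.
-0.707

End-effector x-axis (col 0 of R) = (-0.7071,-0.7071,0.0000)
R[0][0] = -0.7071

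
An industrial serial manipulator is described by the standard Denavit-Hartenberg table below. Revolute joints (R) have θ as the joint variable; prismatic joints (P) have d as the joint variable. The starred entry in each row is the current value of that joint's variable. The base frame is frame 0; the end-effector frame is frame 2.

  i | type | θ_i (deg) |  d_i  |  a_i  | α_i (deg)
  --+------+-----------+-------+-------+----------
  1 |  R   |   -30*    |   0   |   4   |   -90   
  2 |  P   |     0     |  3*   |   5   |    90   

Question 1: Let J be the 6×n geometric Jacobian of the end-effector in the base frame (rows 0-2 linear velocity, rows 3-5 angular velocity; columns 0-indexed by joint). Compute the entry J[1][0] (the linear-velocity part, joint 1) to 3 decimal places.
axis z_0 = ẑ; lever o_n−o_0 = (9.2942,-1.9019,0.0000)
cross product → J_v[:, 0] = (1.9019,9.2942,-0.0000)
J_ω[:, 0] = z_0
entry J[1][0] = 9.2942

9.294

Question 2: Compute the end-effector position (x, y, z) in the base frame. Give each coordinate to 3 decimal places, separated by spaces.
after link 1: o_1 = (3.4641, -2.0000, 0.0000)
after link 2: o_2 = (9.2942, -1.9019, 0.0000)

9.294 -1.902 0.000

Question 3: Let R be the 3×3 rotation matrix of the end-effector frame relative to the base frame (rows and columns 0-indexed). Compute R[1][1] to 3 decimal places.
End-effector y-axis (col 1 of R) = (0.5000,0.8660,0.0000)
R[1][1] = 0.8660

0.866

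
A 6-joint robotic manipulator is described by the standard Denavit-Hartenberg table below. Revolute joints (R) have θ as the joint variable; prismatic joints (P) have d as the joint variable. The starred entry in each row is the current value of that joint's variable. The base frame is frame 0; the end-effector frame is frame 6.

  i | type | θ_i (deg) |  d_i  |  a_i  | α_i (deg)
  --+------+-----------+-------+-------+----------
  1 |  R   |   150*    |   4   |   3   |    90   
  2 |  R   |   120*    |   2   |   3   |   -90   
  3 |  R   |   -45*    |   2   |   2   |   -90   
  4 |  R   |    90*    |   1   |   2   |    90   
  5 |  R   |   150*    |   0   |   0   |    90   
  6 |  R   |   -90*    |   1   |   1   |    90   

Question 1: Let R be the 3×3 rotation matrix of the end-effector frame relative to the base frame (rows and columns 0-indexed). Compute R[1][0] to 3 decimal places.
End-effector x-axis (col 0 of R) = (-0.6597,-0.4356,-0.6124)
R[1][0] = -0.4356

-0.436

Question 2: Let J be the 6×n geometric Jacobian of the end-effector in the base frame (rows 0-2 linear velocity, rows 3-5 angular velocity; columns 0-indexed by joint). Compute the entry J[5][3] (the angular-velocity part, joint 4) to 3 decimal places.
axis z_3 = (-0.0474,-0.7891,0.6124); lever o_n−o_3 = (-2.6231,-0.8256,1.7803)
cross product → J_v[:, 3] = (-0.8993,-1.5220,-2.0309)
J_ω[:, 3] = z_3
entry J[5][3] = 0.6124

0.612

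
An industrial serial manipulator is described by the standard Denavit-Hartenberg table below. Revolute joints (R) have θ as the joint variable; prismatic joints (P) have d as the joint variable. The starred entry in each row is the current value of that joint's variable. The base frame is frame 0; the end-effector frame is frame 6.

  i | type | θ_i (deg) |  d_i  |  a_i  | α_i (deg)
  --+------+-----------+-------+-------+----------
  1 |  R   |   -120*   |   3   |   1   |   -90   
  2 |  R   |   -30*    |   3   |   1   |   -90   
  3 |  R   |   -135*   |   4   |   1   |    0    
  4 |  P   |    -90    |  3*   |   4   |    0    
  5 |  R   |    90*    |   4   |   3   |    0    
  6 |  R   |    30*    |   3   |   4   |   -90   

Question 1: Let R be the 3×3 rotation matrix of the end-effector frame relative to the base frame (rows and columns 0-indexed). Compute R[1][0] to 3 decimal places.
End-effector x-axis (col 0 of R) = (0.9486,-0.2888,-0.1294)
R[1][0] = -0.2888

-0.289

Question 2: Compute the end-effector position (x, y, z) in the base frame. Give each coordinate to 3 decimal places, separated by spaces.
after link 1: o_1 = (-0.5000, -0.8660, 3.0000)
after link 2: o_2 = (1.6651, -3.1160, 3.5000)
after link 3: o_3 = (1.5836, -4.6713, -0.3177)
after link 4: o_4 = (-0.3911, -2.4348, -4.3299)
after link 5: o_5 = (1.3646, -3.6365, -8.8547)
after link 6: o_6 = (4.4089, -6.0910, -11.9704)

4.409 -6.091 -11.970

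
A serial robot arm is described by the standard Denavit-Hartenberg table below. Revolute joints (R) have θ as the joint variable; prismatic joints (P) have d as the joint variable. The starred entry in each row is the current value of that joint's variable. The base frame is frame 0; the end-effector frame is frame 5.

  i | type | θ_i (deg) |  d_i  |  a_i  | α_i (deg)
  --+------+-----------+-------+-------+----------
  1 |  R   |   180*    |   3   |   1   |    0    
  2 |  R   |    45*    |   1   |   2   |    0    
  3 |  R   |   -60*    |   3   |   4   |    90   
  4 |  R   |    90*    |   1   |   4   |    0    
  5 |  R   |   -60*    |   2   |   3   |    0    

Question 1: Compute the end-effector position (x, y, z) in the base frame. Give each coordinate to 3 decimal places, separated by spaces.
-8.011 3.191 12.500

after link 1: o_1 = (-1.0000, 0.0000, 3.0000)
after link 2: o_2 = (-2.4142, -1.4142, 4.0000)
after link 3: o_3 = (-6.2779, -0.3789, 7.0000)
after link 4: o_4 = (-6.0191, 0.5870, 11.0000)
after link 5: o_5 = (-8.0110, 3.1913, 12.5000)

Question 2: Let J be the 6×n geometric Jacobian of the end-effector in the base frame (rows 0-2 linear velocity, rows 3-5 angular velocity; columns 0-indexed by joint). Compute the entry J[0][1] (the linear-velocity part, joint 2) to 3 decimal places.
-3.191

axis z_1 = (0.0000,0.0000,1.0000); lever o_n−o_1 = (-7.0110,3.1913,9.5000)
cross product → J_v[:, 1] = (-3.1913,-7.0110,0.0000)
J_ω[:, 1] = z_1
entry J[0][1] = -3.1913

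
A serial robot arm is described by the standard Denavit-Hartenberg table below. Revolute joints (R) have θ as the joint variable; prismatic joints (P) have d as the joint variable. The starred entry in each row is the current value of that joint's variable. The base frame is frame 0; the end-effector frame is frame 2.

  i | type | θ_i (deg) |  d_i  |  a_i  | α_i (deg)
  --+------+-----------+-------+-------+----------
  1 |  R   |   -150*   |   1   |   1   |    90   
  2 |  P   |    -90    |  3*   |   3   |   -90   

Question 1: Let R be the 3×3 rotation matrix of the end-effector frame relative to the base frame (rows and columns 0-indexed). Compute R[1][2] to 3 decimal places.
-0.500

End-effector z-axis (col 2 of R) = (-0.8660,-0.5000,0.0000)
R[1][2] = -0.5000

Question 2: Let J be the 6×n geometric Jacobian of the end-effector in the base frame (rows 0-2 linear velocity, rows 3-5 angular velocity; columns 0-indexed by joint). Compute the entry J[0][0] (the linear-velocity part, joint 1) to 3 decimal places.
-2.098

axis z_0 = ẑ; lever o_n−o_0 = (-2.3660,2.0981,-2.0000)
cross product → J_v[:, 0] = (-2.0981,-2.3660,0.0000)
J_ω[:, 0] = z_0
entry J[0][0] = -2.0981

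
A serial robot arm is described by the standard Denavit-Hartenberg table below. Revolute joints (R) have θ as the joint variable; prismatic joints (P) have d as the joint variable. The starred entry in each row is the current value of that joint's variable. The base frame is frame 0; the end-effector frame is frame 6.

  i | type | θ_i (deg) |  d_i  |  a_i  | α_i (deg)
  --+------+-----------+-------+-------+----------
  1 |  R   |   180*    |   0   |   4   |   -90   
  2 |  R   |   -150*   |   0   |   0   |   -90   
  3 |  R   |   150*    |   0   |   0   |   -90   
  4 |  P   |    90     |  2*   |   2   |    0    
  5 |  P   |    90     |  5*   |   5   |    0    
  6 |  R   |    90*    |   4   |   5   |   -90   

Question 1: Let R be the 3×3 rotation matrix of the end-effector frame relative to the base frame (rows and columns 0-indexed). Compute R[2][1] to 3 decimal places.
0.250

End-effector y-axis (col 1 of R) = (0.4330,0.8660,0.2500)
R[2][1] = 0.2500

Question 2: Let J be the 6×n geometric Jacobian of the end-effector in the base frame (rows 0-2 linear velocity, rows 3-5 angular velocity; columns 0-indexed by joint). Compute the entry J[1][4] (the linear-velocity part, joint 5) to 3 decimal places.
-0.866

prismatic axis z_4 = (-0.4330,-0.8660,-0.2500)
J_v[:, 4] = z_4; J_ω[:, 4] = (0,0,0)
entry J[1][4] = -0.8660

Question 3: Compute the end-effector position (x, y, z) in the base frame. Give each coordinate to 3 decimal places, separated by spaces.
-6.513 -12.026 2.013

after link 1: o_1 = (-4.0000, 0.0000, 0.0000)
after link 2: o_2 = (-4.0000, 0.0000, 0.0000)
after link 3: o_3 = (-4.0000, 0.0000, 0.0000)
after link 4: o_4 = (-3.8660, -1.7321, -2.2321)
after link 5: o_5 = (-2.2811, -8.5622, -1.3170)
after link 6: o_6 = (-6.5131, -12.0263, 2.0131)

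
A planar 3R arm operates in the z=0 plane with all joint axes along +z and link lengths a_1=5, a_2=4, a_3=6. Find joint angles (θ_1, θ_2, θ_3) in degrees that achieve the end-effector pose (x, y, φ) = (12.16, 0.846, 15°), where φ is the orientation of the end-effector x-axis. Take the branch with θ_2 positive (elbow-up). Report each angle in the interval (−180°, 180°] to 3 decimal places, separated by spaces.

wrist centre = target − a_3·(cos φ, sin φ) = (6.3644, -0.7069)
cos θ_2 = (41.0059−5²−4²)/(2·5·4) = 0.0001; θ_2 = 89.9916° (elbow-up)
β = atan2(-0.7069,6.3644) = -6.3380°; ψ = atan2(4.0000,5.0006) = 38.6565°
θ_1 = β − ψ = -44.9945°
θ_3 = φ − θ_1 − θ_2 = -29.9970° (wrapped to (-180°,180°])

-44.995 89.992 -29.997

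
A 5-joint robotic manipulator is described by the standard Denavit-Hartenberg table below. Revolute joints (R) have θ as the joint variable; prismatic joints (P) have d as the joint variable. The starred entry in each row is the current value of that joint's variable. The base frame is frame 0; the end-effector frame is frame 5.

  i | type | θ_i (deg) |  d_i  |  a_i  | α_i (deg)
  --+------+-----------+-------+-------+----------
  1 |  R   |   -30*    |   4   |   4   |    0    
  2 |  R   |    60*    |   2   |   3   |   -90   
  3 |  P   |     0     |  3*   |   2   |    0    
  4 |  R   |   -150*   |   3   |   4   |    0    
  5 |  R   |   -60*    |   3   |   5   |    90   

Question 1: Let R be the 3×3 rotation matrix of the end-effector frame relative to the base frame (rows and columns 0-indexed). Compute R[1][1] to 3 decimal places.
End-effector y-axis (col 1 of R) = (-0.5000,0.8660,0.0000)
R[1][1] = 0.8660

0.866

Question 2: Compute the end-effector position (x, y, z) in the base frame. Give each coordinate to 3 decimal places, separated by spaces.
after link 1: o_1 = (3.4641, -2.0000, 4.0000)
after link 2: o_2 = (6.0622, -0.5000, 6.0000)
after link 3: o_3 = (6.2942, 3.0981, 6.0000)
after link 4: o_4 = (1.7942, 3.9641, 8.0000)
after link 5: o_5 = (-3.4558, 4.3971, 5.5000)

-3.456 4.397 5.500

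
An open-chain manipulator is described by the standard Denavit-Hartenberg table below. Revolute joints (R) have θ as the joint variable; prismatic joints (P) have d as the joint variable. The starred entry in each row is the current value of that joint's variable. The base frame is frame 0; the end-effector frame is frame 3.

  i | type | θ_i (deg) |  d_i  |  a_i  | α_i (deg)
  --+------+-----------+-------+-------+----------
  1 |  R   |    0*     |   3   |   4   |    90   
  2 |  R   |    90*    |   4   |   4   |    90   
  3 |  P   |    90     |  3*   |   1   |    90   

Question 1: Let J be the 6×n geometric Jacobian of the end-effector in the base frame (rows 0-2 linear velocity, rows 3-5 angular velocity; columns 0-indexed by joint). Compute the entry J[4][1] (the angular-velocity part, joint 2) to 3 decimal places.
axis z_1 = (0.0000,-1.0000,0.0000); lever o_n−o_1 = (3.0000,-5.0000,4.0000)
cross product → J_v[:, 1] = (-4.0000,0.0000,3.0000)
J_ω[:, 1] = z_1
entry J[4][1] = -1.0000

-1.000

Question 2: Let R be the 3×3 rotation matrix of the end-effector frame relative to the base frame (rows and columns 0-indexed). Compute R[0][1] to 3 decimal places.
1.000

End-effector y-axis (col 1 of R) = (1.0000,-0.0000,-0.0000)
R[0][1] = 1.0000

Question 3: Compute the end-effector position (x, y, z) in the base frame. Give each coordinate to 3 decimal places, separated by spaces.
after link 1: o_1 = (4.0000, 0.0000, 3.0000)
after link 2: o_2 = (4.0000, -4.0000, 7.0000)
after link 3: o_3 = (7.0000, -5.0000, 7.0000)

7.000 -5.000 7.000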